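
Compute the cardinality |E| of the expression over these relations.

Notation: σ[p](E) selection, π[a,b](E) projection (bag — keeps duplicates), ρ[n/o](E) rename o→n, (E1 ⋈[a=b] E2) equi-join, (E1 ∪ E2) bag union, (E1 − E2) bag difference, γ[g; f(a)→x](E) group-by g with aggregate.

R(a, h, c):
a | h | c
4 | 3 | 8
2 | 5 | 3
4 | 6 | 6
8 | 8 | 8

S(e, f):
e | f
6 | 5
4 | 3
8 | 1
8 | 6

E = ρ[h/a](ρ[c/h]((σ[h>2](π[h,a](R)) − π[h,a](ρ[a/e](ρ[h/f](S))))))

Subexpression sizes:
  R → 4
  π[h,a](R) → 4
  σ[h>2](π[h,a](R)) → 4
  S → 4
  ρ[h/f](S) → 4
  ρ[a/e](ρ[h/f](S)) → 4
  π[h,a](ρ[a/e](ρ[h/f](S))) → 4
  (σ[h>2](π[h,a](R)) − π[h,a](ρ[a/e](ρ[h/f](S)))) → 3
  ρ[c/h]((σ[h>2](π[h,a](R)) − π[h,a](ρ[a/e](ρ[h/f](S))))) → 3
  ρ[h/a](ρ[c/h]((σ[h>2](π[h,a](R)) − π[h,a](ρ[a/e](ρ[h/f](S)))))) → 3

|E| = 3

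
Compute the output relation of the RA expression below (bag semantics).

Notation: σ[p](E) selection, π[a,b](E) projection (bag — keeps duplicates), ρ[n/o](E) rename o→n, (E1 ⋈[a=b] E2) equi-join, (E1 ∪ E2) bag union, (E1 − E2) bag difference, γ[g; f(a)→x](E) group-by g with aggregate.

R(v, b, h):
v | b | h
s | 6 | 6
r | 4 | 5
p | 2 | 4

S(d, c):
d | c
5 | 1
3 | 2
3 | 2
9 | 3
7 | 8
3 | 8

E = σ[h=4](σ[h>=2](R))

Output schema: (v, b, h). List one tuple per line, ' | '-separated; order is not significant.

Per-node cardinality:
  R → 3
  σ[h>=2](R) → 3
  σ[h=4](σ[h>=2](R)) → 1

== RESULT ==
v | b | h
p | 2 | 4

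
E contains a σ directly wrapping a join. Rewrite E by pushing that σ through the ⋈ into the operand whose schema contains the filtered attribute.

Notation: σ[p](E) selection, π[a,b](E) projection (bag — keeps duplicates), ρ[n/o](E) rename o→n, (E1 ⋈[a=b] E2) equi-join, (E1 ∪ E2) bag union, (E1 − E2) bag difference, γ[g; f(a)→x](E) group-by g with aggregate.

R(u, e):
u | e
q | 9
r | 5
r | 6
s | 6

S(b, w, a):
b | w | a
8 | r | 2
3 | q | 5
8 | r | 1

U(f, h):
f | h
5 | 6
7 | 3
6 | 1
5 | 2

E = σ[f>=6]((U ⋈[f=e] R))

σ filters on f, owned by the left side.
E' = (σ[f>=6](U) ⋈[f=e] R)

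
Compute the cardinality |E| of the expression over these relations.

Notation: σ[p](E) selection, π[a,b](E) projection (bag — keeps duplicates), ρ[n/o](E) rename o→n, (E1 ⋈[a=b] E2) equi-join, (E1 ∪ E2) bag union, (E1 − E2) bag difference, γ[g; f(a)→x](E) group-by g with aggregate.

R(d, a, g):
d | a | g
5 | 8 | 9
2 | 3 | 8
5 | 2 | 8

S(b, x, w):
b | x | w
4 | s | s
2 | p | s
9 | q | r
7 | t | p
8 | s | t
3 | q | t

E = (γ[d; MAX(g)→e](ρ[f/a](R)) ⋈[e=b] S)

Stepwise |·|:
  R → 3
  ρ[f/a](R) → 3
  γ[d; MAX(g)→e](ρ[f/a](R)) → 2
  S → 6
  (γ[d; MAX(g)→e](ρ[f/a](R)) ⋈[e=b] S) → 2

|E| = 2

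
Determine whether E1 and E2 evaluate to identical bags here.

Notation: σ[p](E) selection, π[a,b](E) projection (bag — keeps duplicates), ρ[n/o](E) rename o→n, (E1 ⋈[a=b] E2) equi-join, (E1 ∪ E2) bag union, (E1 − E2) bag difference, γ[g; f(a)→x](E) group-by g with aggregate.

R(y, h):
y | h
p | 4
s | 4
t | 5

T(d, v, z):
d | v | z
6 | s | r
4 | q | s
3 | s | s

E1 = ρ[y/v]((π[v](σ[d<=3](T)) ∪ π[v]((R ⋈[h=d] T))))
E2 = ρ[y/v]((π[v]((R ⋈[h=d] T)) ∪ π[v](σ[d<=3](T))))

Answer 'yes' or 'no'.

E1 per-node cardinality:
  T → 3
  σ[d<=3](T) → 1
  π[v](σ[d<=3](T)) → 1
  R → 3
  T → 3
  (R ⋈[h=d] T) → 2
  π[v]((R ⋈[h=d] T)) → 2
  (π[v](σ[d<=3](T)) ∪ π[v]((R ⋈[h=d] T))) → 3
  ρ[y/v]((π[v](σ[d<=3](T)) ∪ π[v]((R ⋈[h=d] T)))) → 3
E2 per-node cardinality:
  R → 3
  T → 3
  (R ⋈[h=d] T) → 2
  π[v]((R ⋈[h=d] T)) → 2
  T → 3
  σ[d<=3](T) → 1
  π[v](σ[d<=3](T)) → 1
  (π[v]((R ⋈[h=d] T)) ∪ π[v](σ[d<=3](T))) → 3
  ρ[y/v]((π[v]((R ⋈[h=d] T)) ∪ π[v](σ[d<=3](T)))) → 3

E1 and E2 produce the same multiset:
y
q
q
s

yes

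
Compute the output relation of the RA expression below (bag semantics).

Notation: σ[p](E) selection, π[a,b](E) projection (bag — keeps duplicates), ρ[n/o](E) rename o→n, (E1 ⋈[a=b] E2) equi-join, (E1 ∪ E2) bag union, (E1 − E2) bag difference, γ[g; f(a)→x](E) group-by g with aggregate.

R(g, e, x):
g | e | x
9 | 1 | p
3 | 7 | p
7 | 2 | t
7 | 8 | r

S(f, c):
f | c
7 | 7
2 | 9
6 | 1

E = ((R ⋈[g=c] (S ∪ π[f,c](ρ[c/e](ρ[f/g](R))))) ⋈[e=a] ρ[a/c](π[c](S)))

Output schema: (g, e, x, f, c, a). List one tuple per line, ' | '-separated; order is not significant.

Subexpression sizes:
  R → 4
  S → 3
  R → 4
  ρ[f/g](R) → 4
  ρ[c/e](ρ[f/g](R)) → 4
  π[f,c](ρ[c/e](ρ[f/g](R))) → 4
  (S ∪ π[f,c](ρ[c/e](ρ[f/g](R)))) → 7
  (R ⋈[g=c] (S ∪ π[f,c](ρ[c/e](ρ[f/g](R))))) → 5
  S → 3
  π[c](S) → 3
  ρ[a/c](π[c](S)) → 3
  ((R ⋈[g=c] (S ∪ π[f,c](ρ[c/e](ρ[f/g](R))))) ⋈[e=a] ρ[a/c](π[c](S))) → 1

== RESULT ==
g | e | x | f | c | a
9 | 1 | p | 2 | 9 | 1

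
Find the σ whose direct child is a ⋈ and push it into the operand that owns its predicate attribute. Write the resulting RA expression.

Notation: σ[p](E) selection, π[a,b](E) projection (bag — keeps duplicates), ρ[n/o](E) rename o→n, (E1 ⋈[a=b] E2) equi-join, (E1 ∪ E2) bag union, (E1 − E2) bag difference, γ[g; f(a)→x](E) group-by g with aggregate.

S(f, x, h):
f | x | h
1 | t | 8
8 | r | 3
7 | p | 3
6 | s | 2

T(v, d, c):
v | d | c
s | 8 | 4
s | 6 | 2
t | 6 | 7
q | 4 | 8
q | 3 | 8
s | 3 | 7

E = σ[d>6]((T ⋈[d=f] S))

σ filters on d, owned by the left side.
E' = (σ[d>6](T) ⋈[d=f] S)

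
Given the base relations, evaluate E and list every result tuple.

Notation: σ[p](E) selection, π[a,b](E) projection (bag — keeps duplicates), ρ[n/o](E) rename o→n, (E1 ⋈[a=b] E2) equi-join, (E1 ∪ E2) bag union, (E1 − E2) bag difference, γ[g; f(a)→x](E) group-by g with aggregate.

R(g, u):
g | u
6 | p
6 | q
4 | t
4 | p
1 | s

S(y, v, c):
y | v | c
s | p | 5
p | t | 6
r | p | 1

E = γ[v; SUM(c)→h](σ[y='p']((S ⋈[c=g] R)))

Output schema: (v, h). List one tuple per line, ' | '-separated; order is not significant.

Row counts bottom-up:
  S → 3
  R → 5
  (S ⋈[c=g] R) → 3
  σ[y='p']((S ⋈[c=g] R)) → 2
  γ[v; SUM(c)→h](σ[y='p']((S ⋈[c=g] R))) → 1

== RESULT ==
v | h
t | 12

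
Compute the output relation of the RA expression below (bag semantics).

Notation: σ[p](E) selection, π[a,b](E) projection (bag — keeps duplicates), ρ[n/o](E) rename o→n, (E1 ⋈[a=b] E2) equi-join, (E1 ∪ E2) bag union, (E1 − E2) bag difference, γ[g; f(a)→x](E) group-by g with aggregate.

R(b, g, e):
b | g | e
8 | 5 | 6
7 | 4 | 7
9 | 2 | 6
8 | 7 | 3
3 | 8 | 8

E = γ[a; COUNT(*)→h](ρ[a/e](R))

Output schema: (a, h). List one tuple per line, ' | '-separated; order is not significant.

Row counts bottom-up:
  R → 5
  ρ[a/e](R) → 5
  γ[a; COUNT(*)→h](ρ[a/e](R)) → 4

== RESULT ==
a | h
3 | 1
6 | 2
7 | 1
8 | 1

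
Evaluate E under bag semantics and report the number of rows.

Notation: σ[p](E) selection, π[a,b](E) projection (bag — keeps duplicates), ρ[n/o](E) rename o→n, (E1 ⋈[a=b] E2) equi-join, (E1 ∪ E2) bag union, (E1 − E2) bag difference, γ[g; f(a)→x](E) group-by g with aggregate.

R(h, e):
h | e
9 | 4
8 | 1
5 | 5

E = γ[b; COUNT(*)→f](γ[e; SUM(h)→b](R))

Per-node cardinality:
  R → 3
  γ[e; SUM(h)→b](R) → 3
  γ[b; COUNT(*)→f](γ[e; SUM(h)→b](R)) → 3

|E| = 3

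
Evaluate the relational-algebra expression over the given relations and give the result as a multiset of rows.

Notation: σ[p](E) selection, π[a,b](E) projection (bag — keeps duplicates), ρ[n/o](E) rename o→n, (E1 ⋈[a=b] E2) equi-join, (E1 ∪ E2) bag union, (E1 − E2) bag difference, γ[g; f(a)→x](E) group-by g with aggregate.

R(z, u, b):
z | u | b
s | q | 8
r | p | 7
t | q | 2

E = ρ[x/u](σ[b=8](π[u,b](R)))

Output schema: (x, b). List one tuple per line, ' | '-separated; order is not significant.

Per-node cardinality:
  R → 3
  π[u,b](R) → 3
  σ[b=8](π[u,b](R)) → 1
  ρ[x/u](σ[b=8](π[u,b](R))) → 1

== RESULT ==
x | b
q | 8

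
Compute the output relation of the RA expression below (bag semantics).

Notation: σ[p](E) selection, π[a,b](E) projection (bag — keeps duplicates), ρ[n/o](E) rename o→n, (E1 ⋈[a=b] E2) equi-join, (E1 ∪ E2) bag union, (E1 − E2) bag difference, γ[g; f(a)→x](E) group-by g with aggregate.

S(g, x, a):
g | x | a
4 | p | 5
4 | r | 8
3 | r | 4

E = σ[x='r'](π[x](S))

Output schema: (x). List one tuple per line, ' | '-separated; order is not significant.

Stepwise |·|:
  S → 3
  π[x](S) → 3
  σ[x='r'](π[x](S)) → 2

== RESULT ==
x
r
r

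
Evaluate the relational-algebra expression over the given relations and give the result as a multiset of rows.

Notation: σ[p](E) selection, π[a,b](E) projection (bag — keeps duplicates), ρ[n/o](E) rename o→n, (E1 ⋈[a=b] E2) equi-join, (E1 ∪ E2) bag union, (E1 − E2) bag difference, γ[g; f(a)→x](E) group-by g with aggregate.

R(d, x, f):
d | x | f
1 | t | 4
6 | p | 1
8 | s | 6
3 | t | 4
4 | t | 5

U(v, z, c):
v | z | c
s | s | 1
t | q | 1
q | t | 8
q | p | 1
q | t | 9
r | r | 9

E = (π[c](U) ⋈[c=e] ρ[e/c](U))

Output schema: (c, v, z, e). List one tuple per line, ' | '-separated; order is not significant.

Row counts bottom-up:
  U → 6
  π[c](U) → 6
  U → 6
  ρ[e/c](U) → 6
  (π[c](U) ⋈[c=e] ρ[e/c](U)) → 14

== RESULT ==
c | v | z | e
1 | q | p | 1
1 | q | p | 1
1 | q | p | 1
1 | s | s | 1
1 | s | s | 1
1 | s | s | 1
1 | t | q | 1
1 | t | q | 1
1 | t | q | 1
8 | q | t | 8
9 | q | t | 9
9 | q | t | 9
9 | r | r | 9
9 | r | r | 9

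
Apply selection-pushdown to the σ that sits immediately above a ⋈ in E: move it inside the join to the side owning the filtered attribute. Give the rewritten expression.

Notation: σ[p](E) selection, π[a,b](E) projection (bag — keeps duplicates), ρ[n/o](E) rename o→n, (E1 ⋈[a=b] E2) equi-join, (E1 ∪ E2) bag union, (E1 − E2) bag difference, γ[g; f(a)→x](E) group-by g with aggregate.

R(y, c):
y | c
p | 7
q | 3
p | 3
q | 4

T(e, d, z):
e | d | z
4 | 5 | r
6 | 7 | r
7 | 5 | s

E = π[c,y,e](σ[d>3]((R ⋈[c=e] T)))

σ filters on d, owned by the right side.
E' = π[c,y,e]((R ⋈[c=e] σ[d>3](T)))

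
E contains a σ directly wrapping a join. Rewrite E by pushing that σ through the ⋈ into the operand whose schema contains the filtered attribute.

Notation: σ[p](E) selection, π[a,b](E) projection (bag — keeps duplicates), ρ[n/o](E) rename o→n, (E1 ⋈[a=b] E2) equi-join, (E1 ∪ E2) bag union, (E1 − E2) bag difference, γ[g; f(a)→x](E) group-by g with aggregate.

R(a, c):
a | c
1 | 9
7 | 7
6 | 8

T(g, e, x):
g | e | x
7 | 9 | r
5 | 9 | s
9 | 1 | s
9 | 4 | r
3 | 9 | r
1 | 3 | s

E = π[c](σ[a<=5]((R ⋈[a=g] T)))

σ filters on a, owned by the left side.
E' = π[c]((σ[a<=5](R) ⋈[a=g] T))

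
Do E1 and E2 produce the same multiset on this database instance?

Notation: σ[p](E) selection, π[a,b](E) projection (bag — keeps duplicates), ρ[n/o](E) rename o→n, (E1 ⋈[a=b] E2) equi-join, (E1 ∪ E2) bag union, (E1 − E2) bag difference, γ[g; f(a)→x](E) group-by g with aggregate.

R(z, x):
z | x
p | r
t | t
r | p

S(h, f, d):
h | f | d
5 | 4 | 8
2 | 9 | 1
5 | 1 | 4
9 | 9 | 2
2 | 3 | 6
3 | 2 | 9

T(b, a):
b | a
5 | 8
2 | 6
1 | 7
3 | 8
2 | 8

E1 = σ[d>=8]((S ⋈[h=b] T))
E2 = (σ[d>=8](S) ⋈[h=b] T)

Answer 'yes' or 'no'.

E1 per-node cardinality:
  S → 6
  T → 5
  (S ⋈[h=b] T) → 7
  σ[d>=8]((S ⋈[h=b] T)) → 2
E2 per-node cardinality:
  S → 6
  σ[d>=8](S) → 2
  T → 5
  (σ[d>=8](S) ⋈[h=b] T) → 2

E1 and E2 produce the same multiset:
h | f | d | b | a
3 | 2 | 9 | 3 | 8
5 | 4 | 8 | 5 | 8

yes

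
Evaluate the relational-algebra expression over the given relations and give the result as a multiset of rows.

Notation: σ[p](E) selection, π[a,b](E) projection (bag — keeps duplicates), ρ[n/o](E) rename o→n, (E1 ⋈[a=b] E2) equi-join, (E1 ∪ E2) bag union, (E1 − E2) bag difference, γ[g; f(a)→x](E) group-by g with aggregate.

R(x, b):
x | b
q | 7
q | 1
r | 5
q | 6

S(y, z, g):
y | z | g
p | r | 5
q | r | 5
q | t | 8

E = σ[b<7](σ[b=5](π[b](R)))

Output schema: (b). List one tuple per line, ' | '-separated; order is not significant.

Per-node cardinality:
  R → 4
  π[b](R) → 4
  σ[b=5](π[b](R)) → 1
  σ[b<7](σ[b=5](π[b](R))) → 1

== RESULT ==
b
5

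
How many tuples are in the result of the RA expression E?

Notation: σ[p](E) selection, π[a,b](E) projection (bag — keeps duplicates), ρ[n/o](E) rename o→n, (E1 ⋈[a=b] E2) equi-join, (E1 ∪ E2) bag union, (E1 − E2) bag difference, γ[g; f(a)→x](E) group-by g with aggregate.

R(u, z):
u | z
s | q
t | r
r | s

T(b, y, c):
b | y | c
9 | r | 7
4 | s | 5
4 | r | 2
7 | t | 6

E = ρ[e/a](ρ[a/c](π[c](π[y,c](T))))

Per-node cardinality:
  T → 4
  π[y,c](T) → 4
  π[c](π[y,c](T)) → 4
  ρ[a/c](π[c](π[y,c](T))) → 4
  ρ[e/a](ρ[a/c](π[c](π[y,c](T)))) → 4

|E| = 4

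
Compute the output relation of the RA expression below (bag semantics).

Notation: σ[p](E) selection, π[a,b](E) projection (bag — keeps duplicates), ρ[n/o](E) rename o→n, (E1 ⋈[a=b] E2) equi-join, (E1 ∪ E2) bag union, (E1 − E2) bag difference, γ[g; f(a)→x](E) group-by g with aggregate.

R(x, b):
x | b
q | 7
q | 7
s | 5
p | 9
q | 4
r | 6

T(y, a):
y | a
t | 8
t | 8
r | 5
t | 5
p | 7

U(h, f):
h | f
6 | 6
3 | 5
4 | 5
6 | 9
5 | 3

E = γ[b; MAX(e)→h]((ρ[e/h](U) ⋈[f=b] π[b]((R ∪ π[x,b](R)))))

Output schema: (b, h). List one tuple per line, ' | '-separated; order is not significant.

Subexpression sizes:
  U → 5
  ρ[e/h](U) → 5
  R → 6
  R → 6
  π[x,b](R) → 6
  (R ∪ π[x,b](R)) → 12
  π[b]((R ∪ π[x,b](R))) → 12
  (ρ[e/h](U) ⋈[f=b] π[b]((R ∪ π[x,b](R)))) → 8
  γ[b; MAX(e)→h]((ρ[e/h](U) ⋈[f=b] π[b]((R ∪ π[x,b](R))))) → 3

== RESULT ==
b | h
5 | 4
6 | 6
9 | 6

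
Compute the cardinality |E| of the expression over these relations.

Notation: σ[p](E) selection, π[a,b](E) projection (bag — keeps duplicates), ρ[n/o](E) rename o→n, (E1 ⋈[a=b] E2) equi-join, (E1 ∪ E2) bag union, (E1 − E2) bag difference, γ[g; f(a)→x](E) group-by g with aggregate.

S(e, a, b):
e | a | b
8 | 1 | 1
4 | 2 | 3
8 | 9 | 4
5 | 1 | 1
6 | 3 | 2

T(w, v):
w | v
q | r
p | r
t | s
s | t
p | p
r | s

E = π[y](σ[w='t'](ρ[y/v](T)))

Per-node cardinality:
  T → 6
  ρ[y/v](T) → 6
  σ[w='t'](ρ[y/v](T)) → 1
  π[y](σ[w='t'](ρ[y/v](T))) → 1

|E| = 1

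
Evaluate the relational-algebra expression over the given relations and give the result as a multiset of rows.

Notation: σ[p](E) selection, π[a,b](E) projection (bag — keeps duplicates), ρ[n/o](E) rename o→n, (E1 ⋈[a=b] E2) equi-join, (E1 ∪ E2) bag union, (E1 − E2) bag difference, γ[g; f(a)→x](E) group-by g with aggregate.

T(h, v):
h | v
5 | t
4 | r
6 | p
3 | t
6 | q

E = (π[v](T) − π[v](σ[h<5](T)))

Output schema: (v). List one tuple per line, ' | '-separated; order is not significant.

Stepwise |·|:
  T → 5
  π[v](T) → 5
  T → 5
  σ[h<5](T) → 2
  π[v](σ[h<5](T)) → 2
  (π[v](T) − π[v](σ[h<5](T))) → 3

== RESULT ==
v
p
q
t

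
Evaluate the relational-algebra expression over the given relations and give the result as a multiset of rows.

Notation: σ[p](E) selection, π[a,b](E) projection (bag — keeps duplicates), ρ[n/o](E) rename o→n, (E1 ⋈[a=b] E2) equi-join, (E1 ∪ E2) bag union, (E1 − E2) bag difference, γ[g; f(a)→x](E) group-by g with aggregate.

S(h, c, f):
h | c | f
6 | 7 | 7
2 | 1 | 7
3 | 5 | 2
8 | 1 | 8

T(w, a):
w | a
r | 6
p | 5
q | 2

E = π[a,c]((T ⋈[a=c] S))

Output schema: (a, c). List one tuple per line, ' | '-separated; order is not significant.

Stepwise |·|:
  T → 3
  S → 4
  (T ⋈[a=c] S) → 1
  π[a,c]((T ⋈[a=c] S)) → 1

== RESULT ==
a | c
5 | 5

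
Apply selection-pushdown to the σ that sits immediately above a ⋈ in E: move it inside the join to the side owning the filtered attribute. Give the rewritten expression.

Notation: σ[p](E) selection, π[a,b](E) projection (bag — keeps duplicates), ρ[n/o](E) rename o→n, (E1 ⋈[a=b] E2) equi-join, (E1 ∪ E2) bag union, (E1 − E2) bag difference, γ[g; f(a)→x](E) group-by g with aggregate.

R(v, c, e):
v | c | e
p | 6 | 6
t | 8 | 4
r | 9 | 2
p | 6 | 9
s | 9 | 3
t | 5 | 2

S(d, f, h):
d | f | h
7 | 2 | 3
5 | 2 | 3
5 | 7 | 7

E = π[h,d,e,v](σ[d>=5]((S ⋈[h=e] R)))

σ filters on d, owned by the left side.
E' = π[h,d,e,v]((σ[d>=5](S) ⋈[h=e] R))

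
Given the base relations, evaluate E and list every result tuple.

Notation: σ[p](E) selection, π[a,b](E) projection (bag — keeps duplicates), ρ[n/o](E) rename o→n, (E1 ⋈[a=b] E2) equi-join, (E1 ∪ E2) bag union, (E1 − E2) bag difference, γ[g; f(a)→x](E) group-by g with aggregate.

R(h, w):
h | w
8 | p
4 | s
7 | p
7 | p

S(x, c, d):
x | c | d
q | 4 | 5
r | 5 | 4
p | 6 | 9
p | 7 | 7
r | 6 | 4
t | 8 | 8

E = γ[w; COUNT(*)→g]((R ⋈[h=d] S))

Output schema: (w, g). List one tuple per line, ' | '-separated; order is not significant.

Row counts bottom-up:
  R → 4
  S → 6
  (R ⋈[h=d] S) → 5
  γ[w; COUNT(*)→g]((R ⋈[h=d] S)) → 2

== RESULT ==
w | g
p | 3
s | 2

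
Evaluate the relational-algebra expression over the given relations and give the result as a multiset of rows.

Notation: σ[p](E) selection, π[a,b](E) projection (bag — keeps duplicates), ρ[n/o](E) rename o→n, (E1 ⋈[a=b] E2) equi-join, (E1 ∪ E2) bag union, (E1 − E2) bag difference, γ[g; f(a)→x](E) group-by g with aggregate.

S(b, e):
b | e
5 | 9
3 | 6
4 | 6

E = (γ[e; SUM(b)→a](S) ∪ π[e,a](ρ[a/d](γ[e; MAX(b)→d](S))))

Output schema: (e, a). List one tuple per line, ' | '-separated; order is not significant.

Row counts bottom-up:
  S → 3
  γ[e; SUM(b)→a](S) → 2
  S → 3
  γ[e; MAX(b)→d](S) → 2
  ρ[a/d](γ[e; MAX(b)→d](S)) → 2
  π[e,a](ρ[a/d](γ[e; MAX(b)→d](S))) → 2
  (γ[e; SUM(b)→a](S) ∪ π[e,a](ρ[a/d](γ[e; MAX(b)→d](S)))) → 4

== RESULT ==
e | a
6 | 4
6 | 7
9 | 5
9 | 5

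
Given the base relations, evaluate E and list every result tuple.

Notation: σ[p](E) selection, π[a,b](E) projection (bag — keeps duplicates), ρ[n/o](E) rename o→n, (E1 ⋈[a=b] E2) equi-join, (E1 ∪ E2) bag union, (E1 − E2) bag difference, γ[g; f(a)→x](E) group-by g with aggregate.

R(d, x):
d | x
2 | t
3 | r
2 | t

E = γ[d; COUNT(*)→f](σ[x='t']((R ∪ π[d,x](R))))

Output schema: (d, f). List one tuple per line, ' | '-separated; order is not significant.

Subexpression sizes:
  R → 3
  R → 3
  π[d,x](R) → 3
  (R ∪ π[d,x](R)) → 6
  σ[x='t']((R ∪ π[d,x](R))) → 4
  γ[d; COUNT(*)→f](σ[x='t']((R ∪ π[d,x](R)))) → 1

== RESULT ==
d | f
2 | 4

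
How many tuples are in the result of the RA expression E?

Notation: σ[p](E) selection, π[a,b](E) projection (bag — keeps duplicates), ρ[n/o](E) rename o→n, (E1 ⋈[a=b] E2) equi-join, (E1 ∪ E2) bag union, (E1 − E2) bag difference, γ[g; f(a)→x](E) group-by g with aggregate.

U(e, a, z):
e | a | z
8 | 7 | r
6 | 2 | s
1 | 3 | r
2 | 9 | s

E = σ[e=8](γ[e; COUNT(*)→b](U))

Per-node cardinality:
  U → 4
  γ[e; COUNT(*)→b](U) → 4
  σ[e=8](γ[e; COUNT(*)→b](U)) → 1

|E| = 1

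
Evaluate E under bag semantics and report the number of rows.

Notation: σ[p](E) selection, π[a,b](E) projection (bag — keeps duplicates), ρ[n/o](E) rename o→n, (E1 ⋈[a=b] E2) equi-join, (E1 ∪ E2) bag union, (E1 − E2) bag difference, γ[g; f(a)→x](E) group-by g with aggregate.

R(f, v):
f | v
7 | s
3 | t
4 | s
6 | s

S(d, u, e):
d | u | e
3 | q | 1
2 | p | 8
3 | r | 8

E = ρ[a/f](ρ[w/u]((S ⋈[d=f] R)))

Stepwise |·|:
  S → 3
  R → 4
  (S ⋈[d=f] R) → 2
  ρ[w/u]((S ⋈[d=f] R)) → 2
  ρ[a/f](ρ[w/u]((S ⋈[d=f] R))) → 2

|E| = 2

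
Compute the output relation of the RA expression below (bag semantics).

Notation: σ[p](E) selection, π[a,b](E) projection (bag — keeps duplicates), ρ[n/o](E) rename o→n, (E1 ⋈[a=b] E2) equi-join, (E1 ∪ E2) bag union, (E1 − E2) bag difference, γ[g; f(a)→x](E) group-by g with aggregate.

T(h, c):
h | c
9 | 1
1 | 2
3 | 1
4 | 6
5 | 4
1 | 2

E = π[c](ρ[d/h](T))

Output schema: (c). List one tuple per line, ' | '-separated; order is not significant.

Subexpression sizes:
  T → 6
  ρ[d/h](T) → 6
  π[c](ρ[d/h](T)) → 6

== RESULT ==
c
1
1
2
2
4
6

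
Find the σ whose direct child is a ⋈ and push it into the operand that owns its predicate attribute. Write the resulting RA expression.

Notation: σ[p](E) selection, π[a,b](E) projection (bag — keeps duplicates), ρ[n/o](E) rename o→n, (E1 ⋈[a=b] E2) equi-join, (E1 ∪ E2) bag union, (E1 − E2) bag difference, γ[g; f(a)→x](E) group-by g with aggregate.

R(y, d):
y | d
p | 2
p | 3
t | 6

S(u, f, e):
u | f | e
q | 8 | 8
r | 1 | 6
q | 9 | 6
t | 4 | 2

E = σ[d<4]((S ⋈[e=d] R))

σ filters on d, owned by the right side.
E' = (S ⋈[e=d] σ[d<4](R))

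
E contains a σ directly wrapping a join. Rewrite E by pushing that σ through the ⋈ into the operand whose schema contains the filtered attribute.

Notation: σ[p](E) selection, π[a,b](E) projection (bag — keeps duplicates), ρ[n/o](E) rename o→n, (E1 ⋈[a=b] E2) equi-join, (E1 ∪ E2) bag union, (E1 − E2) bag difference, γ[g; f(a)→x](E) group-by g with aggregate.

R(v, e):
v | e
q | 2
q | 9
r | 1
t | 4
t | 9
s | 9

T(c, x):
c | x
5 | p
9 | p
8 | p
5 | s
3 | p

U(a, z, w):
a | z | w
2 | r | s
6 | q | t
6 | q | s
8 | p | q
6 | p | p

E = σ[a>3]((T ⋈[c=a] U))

σ filters on a, owned by the right side.
E' = (T ⋈[c=a] σ[a>3](U))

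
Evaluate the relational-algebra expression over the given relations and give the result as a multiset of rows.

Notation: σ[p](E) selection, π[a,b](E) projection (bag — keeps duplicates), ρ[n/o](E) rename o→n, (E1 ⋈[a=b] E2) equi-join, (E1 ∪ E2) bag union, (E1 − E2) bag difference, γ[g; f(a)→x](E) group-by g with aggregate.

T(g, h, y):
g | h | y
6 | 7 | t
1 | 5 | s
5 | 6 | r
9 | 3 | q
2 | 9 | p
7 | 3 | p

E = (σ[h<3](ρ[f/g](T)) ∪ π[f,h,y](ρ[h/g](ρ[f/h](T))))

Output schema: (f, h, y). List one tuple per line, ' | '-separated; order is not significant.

Per-node cardinality:
  T → 6
  ρ[f/g](T) → 6
  σ[h<3](ρ[f/g](T)) → 0
  T → 6
  ρ[f/h](T) → 6
  ρ[h/g](ρ[f/h](T)) → 6
  π[f,h,y](ρ[h/g](ρ[f/h](T))) → 6
  (σ[h<3](ρ[f/g](T)) ∪ π[f,h,y](ρ[h/g](ρ[f/h](T)))) → 6

== RESULT ==
f | h | y
3 | 7 | p
3 | 9 | q
5 | 1 | s
6 | 5 | r
7 | 6 | t
9 | 2 | p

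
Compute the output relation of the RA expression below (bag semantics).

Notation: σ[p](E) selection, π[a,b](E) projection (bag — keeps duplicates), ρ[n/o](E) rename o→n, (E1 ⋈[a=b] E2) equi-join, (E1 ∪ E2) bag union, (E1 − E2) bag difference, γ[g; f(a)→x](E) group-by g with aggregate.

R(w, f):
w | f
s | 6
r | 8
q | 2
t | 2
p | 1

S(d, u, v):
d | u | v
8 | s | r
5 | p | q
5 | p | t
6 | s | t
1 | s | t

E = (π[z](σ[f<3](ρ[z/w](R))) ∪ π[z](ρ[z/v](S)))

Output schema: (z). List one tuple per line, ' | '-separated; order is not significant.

Per-node cardinality:
  R → 5
  ρ[z/w](R) → 5
  σ[f<3](ρ[z/w](R)) → 3
  π[z](σ[f<3](ρ[z/w](R))) → 3
  S → 5
  ρ[z/v](S) → 5
  π[z](ρ[z/v](S)) → 5
  (π[z](σ[f<3](ρ[z/w](R))) ∪ π[z](ρ[z/v](S))) → 8

== RESULT ==
z
p
q
q
r
t
t
t
t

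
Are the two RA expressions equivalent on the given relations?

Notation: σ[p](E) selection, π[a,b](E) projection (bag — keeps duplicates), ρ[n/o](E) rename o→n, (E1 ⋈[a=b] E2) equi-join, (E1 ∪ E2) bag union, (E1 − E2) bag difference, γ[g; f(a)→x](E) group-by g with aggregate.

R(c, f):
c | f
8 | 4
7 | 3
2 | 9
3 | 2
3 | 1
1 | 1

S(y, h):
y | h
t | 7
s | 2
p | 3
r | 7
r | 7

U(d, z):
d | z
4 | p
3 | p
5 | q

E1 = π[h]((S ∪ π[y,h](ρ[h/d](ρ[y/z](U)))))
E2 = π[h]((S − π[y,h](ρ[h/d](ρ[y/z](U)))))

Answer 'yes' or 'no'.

E1 stepwise |·|:
  S → 5
  U → 3
  ρ[y/z](U) → 3
  ρ[h/d](ρ[y/z](U)) → 3
  π[y,h](ρ[h/d](ρ[y/z](U))) → 3
  (S ∪ π[y,h](ρ[h/d](ρ[y/z](U)))) → 8
  π[h]((S ∪ π[y,h](ρ[h/d](ρ[y/z](U))))) → 8
E2 stepwise |·|:
  S → 5
  U → 3
  ρ[y/z](U) → 3
  ρ[h/d](ρ[y/z](U)) → 3
  π[y,h](ρ[h/d](ρ[y/z](U))) → 3
  (S − π[y,h](ρ[h/d](ρ[y/z](U)))) → 4
  π[h]((S − π[y,h](ρ[h/d](ρ[y/z](U))))) → 4

E1 result:
h
2
3
3
4
5
7
7
7
E2 result:
h
2
7
7
7
Witness: (5,) appears 1× in E1 but 0× in E2.

no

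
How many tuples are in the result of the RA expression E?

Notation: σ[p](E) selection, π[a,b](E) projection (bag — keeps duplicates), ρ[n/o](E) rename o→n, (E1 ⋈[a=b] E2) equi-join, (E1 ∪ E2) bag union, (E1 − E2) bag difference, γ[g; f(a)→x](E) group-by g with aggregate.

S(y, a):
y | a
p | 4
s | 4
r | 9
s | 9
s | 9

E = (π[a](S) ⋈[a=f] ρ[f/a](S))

Per-node cardinality:
  S → 5
  π[a](S) → 5
  S → 5
  ρ[f/a](S) → 5
  (π[a](S) ⋈[a=f] ρ[f/a](S)) → 13

|E| = 13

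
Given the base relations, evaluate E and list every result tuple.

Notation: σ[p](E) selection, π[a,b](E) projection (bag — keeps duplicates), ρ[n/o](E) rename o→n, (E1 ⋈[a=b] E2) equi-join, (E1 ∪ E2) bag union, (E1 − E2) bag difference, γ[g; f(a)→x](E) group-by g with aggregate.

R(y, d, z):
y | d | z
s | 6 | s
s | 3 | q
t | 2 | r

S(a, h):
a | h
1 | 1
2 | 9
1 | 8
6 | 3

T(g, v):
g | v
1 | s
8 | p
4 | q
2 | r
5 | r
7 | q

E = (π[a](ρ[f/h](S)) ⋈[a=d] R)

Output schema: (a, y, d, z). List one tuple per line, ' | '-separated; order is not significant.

Row counts bottom-up:
  S → 4
  ρ[f/h](S) → 4
  π[a](ρ[f/h](S)) → 4
  R → 3
  (π[a](ρ[f/h](S)) ⋈[a=d] R) → 2

== RESULT ==
a | y | d | z
2 | t | 2 | r
6 | s | 6 | s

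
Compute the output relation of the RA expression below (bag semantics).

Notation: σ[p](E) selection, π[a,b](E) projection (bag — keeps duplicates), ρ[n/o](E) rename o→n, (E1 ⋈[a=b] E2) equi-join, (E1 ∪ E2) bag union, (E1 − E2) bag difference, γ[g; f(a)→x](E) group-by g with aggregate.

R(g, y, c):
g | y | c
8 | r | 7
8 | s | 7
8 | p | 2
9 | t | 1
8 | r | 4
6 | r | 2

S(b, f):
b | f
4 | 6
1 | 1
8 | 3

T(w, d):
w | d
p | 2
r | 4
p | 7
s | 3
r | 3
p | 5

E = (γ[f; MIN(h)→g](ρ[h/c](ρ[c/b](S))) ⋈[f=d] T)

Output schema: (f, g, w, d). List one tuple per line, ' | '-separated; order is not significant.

Per-node cardinality:
  S → 3
  ρ[c/b](S) → 3
  ρ[h/c](ρ[c/b](S)) → 3
  γ[f; MIN(h)→g](ρ[h/c](ρ[c/b](S))) → 3
  T → 6
  (γ[f; MIN(h)→g](ρ[h/c](ρ[c/b](S))) ⋈[f=d] T) → 2

== RESULT ==
f | g | w | d
3 | 8 | r | 3
3 | 8 | s | 3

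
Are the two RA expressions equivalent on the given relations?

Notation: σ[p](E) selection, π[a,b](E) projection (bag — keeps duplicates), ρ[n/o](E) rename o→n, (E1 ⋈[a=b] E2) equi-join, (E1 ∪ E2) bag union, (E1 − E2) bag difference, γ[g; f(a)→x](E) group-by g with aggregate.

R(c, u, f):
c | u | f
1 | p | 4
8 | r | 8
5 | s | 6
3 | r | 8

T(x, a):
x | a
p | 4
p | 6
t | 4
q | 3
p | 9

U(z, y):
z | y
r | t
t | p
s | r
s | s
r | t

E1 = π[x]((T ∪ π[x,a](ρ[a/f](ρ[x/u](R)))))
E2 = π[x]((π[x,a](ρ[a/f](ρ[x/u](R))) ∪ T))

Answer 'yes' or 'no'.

E1 row counts bottom-up:
  T → 5
  R → 4
  ρ[x/u](R) → 4
  ρ[a/f](ρ[x/u](R)) → 4
  π[x,a](ρ[a/f](ρ[x/u](R))) → 4
  (T ∪ π[x,a](ρ[a/f](ρ[x/u](R)))) → 9
  π[x]((T ∪ π[x,a](ρ[a/f](ρ[x/u](R))))) → 9
E2 row counts bottom-up:
  R → 4
  ρ[x/u](R) → 4
  ρ[a/f](ρ[x/u](R)) → 4
  π[x,a](ρ[a/f](ρ[x/u](R))) → 4
  T → 5
  (π[x,a](ρ[a/f](ρ[x/u](R))) ∪ T) → 9
  π[x]((π[x,a](ρ[a/f](ρ[x/u](R))) ∪ T)) → 9

E1 and E2 produce the same multiset:
x
p
p
p
p
q
r
r
s
t

yes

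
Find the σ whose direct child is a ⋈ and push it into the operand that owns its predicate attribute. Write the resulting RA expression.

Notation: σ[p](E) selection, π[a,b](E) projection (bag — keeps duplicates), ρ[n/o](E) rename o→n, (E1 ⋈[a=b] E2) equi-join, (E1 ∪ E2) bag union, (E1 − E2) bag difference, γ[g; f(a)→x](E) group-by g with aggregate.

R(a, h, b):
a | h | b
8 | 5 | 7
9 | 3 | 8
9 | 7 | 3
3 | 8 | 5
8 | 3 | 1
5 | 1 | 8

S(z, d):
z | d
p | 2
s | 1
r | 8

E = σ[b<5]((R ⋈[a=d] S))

σ filters on b, owned by the left side.
E' = (σ[b<5](R) ⋈[a=d] S)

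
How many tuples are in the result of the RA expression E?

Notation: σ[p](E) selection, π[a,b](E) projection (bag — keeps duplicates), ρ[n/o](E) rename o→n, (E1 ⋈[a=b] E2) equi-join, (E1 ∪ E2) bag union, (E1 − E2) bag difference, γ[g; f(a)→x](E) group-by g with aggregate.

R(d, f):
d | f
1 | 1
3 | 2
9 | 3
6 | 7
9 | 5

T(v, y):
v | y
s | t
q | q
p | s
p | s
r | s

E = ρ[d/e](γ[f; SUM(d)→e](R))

Stepwise |·|:
  R → 5
  γ[f; SUM(d)→e](R) → 5
  ρ[d/e](γ[f; SUM(d)→e](R)) → 5

|E| = 5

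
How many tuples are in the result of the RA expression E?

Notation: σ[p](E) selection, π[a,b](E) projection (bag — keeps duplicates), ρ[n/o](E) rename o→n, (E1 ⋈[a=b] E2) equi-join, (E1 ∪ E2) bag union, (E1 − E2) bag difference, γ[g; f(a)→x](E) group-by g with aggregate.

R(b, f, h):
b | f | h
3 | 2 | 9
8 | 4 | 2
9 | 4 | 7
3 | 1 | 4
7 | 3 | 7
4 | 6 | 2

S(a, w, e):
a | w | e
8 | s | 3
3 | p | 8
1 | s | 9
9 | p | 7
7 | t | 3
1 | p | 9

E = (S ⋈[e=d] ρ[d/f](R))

Per-node cardinality:
  S → 6
  R → 6
  ρ[d/f](R) → 6
  (S ⋈[e=d] ρ[d/f](R)) → 2

|E| = 2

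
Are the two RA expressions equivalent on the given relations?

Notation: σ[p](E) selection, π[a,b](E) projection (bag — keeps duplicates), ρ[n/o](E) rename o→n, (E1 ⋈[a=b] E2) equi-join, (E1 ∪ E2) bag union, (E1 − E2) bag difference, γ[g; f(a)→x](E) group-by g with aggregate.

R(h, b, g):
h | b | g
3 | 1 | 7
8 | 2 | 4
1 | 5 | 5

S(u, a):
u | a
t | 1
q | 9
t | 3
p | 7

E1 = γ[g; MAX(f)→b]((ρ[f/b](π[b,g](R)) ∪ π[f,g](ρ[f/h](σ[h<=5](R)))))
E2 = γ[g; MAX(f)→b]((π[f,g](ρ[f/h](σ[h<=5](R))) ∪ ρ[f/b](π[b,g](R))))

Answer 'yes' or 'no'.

E1 stepwise |·|:
  R → 3
  π[b,g](R) → 3
  ρ[f/b](π[b,g](R)) → 3
  R → 3
  σ[h<=5](R) → 2
  ρ[f/h](σ[h<=5](R)) → 2
  π[f,g](ρ[f/h](σ[h<=5](R))) → 2
  (ρ[f/b](π[b,g](R)) ∪ π[f,g](ρ[f/h](σ[h<=5](R)))) → 5
  γ[g; MAX(f)→b]((ρ[f/b](π[b,g](R)) ∪ π[f,g](ρ[f/h](σ[h<=5](R))))) → 3
E2 stepwise |·|:
  R → 3
  σ[h<=5](R) → 2
  ρ[f/h](σ[h<=5](R)) → 2
  π[f,g](ρ[f/h](σ[h<=5](R))) → 2
  R → 3
  π[b,g](R) → 3
  ρ[f/b](π[b,g](R)) → 3
  (π[f,g](ρ[f/h](σ[h<=5](R))) ∪ ρ[f/b](π[b,g](R))) → 5
  γ[g; MAX(f)→b]((π[f,g](ρ[f/h](σ[h<=5](R))) ∪ ρ[f/b](π[b,g](R)))) → 3

E1 and E2 produce the same multiset:
g | b
4 | 2
5 | 5
7 | 3

yes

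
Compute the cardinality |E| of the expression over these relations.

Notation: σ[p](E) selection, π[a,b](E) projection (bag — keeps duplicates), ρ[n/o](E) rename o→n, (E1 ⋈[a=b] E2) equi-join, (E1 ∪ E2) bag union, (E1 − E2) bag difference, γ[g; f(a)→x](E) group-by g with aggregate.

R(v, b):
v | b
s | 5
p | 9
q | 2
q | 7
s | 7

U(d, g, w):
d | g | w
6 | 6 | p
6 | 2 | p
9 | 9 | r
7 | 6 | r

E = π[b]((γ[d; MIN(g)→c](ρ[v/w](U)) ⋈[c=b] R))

Row counts bottom-up:
  U → 4
  ρ[v/w](U) → 4
  γ[d; MIN(g)→c](ρ[v/w](U)) → 3
  R → 5
  (γ[d; MIN(g)→c](ρ[v/w](U)) ⋈[c=b] R) → 2
  π[b]((γ[d; MIN(g)→c](ρ[v/w](U)) ⋈[c=b] R)) → 2

|E| = 2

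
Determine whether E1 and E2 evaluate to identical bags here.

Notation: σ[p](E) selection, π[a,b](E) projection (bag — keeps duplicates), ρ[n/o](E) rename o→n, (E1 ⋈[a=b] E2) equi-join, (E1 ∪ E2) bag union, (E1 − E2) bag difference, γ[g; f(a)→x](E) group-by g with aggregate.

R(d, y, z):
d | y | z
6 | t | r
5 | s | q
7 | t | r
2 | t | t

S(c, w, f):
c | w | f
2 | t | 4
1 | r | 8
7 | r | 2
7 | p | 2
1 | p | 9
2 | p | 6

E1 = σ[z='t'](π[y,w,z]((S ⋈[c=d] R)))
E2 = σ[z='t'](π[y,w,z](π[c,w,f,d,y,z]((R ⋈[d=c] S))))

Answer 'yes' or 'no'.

E1 subexpression sizes:
  S → 6
  R → 4
  (S ⋈[c=d] R) → 4
  π[y,w,z]((S ⋈[c=d] R)) → 4
  σ[z='t'](π[y,w,z]((S ⋈[c=d] R))) → 2
E2 subexpression sizes:
  R → 4
  S → 6
  (R ⋈[d=c] S) → 4
  π[c,w,f,d,y,z]((R ⋈[d=c] S)) → 4
  π[y,w,z](π[c,w,f,d,y,z]((R ⋈[d=c] S))) → 4
  σ[z='t'](π[y,w,z](π[c,w,f,d,y,z]((R ⋈[d=c] S)))) → 2

E1 and E2 produce the same multiset:
y | w | z
t | p | t
t | t | t

yes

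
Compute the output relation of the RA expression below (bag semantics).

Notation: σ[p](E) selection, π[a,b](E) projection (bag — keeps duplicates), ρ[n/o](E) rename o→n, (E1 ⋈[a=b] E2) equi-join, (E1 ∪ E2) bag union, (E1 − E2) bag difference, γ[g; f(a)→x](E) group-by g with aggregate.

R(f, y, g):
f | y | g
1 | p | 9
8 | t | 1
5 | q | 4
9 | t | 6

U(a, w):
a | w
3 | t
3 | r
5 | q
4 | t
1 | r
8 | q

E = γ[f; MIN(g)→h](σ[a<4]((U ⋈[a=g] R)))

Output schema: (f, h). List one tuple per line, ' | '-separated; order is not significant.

Subexpression sizes:
  U → 6
  R → 4
  (U ⋈[a=g] R) → 2
  σ[a<4]((U ⋈[a=g] R)) → 1
  γ[f; MIN(g)→h](σ[a<4]((U ⋈[a=g] R))) → 1

== RESULT ==
f | h
8 | 1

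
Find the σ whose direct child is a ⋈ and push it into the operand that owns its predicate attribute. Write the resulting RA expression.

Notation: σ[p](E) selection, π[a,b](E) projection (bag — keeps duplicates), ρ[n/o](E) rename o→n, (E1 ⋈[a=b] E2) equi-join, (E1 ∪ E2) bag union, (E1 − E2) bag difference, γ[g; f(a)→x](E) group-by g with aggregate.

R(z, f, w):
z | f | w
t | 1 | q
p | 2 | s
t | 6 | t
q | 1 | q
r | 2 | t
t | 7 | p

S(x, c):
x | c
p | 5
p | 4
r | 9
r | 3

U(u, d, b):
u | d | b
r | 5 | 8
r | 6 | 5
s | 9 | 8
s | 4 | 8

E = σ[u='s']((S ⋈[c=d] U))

σ filters on u, owned by the right side.
E' = (S ⋈[c=d] σ[u='s'](U))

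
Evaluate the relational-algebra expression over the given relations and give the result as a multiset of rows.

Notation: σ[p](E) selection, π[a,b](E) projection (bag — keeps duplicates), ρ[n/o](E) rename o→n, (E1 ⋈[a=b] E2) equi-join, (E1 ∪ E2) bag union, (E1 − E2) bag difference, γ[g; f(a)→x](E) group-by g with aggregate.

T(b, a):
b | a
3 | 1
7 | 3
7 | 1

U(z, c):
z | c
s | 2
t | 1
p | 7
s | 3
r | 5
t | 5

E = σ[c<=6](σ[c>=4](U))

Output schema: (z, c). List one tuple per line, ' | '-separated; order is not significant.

Row counts bottom-up:
  U → 6
  σ[c>=4](U) → 3
  σ[c<=6](σ[c>=4](U)) → 2

== RESULT ==
z | c
r | 5
t | 5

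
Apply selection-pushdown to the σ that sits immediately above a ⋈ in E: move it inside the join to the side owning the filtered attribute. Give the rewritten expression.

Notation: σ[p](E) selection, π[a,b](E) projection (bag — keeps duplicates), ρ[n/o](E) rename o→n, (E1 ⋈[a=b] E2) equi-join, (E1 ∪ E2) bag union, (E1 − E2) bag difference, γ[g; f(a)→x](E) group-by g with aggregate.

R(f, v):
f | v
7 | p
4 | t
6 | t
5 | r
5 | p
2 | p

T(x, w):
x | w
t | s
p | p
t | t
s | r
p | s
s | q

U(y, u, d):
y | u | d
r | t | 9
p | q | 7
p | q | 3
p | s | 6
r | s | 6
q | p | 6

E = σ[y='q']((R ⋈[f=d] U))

σ filters on y, owned by the right side.
E' = (R ⋈[f=d] σ[y='q'](U))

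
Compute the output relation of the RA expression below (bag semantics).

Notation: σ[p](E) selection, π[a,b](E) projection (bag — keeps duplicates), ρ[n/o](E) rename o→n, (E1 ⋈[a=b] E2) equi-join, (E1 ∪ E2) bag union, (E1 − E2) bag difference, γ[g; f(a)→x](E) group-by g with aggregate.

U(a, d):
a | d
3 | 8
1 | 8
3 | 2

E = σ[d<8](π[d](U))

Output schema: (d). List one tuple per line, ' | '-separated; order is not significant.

Per-node cardinality:
  U → 3
  π[d](U) → 3
  σ[d<8](π[d](U)) → 1

== RESULT ==
d
2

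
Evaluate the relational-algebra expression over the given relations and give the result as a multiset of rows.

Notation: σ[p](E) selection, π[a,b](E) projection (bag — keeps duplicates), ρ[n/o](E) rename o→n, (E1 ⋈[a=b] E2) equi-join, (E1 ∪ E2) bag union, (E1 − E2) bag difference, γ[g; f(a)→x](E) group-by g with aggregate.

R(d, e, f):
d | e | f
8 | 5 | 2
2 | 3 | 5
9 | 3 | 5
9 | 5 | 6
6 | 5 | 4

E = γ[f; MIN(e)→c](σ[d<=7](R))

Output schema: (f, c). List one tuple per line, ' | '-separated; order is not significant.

Subexpression sizes:
  R → 5
  σ[d<=7](R) → 2
  γ[f; MIN(e)→c](σ[d<=7](R)) → 2

== RESULT ==
f | c
4 | 5
5 | 3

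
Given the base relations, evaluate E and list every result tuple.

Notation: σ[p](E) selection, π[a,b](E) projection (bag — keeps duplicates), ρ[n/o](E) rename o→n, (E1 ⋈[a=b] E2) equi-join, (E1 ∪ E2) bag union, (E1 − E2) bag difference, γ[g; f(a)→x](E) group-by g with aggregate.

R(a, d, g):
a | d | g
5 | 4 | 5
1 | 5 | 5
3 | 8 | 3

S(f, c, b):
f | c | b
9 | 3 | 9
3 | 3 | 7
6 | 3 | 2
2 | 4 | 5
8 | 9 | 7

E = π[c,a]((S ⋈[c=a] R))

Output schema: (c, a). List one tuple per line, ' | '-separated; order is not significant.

Stepwise |·|:
  S → 5
  R → 3
  (S ⋈[c=a] R) → 3
  π[c,a]((S ⋈[c=a] R)) → 3

== RESULT ==
c | a
3 | 3
3 | 3
3 | 3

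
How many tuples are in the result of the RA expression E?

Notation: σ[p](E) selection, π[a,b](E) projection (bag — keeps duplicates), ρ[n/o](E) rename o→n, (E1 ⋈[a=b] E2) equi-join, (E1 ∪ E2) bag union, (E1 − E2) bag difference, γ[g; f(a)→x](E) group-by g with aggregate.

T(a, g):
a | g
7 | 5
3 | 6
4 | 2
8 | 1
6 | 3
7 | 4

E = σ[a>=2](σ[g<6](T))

Row counts bottom-up:
  T → 6
  σ[g<6](T) → 5
  σ[a>=2](σ[g<6](T)) → 5

|E| = 5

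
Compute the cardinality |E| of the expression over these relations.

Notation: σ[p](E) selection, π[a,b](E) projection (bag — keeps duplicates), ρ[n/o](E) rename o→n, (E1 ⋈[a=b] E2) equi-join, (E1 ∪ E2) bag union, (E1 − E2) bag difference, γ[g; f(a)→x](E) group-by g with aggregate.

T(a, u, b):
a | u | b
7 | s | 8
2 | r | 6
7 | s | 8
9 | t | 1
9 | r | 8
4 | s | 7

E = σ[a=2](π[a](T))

Per-node cardinality:
  T → 6
  π[a](T) → 6
  σ[a=2](π[a](T)) → 1

|E| = 1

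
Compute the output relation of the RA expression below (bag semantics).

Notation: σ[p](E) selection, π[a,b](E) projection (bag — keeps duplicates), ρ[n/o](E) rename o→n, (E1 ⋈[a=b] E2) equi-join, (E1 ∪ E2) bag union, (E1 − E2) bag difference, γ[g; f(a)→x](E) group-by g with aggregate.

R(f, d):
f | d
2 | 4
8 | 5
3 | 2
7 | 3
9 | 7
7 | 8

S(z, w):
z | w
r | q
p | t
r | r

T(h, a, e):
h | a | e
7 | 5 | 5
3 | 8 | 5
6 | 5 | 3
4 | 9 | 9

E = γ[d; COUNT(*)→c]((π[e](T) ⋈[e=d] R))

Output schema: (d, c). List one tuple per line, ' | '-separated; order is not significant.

Row counts bottom-up:
  T → 4
  π[e](T) → 4
  R → 6
  (π[e](T) ⋈[e=d] R) → 3
  γ[d; COUNT(*)→c]((π[e](T) ⋈[e=d] R)) → 2

== RESULT ==
d | c
3 | 1
5 | 2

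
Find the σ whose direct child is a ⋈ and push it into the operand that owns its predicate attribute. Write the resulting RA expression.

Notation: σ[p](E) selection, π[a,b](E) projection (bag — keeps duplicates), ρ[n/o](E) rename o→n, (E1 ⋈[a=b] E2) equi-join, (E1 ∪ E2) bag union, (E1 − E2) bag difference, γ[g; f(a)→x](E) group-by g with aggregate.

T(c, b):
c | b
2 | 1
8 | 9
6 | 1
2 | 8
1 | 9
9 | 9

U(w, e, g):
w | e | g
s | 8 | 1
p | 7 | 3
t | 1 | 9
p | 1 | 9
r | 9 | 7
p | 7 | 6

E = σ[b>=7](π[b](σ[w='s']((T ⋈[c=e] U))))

σ filters on w, owned by the right side.
E' = σ[b>=7](π[b]((T ⋈[c=e] σ[w='s'](U))))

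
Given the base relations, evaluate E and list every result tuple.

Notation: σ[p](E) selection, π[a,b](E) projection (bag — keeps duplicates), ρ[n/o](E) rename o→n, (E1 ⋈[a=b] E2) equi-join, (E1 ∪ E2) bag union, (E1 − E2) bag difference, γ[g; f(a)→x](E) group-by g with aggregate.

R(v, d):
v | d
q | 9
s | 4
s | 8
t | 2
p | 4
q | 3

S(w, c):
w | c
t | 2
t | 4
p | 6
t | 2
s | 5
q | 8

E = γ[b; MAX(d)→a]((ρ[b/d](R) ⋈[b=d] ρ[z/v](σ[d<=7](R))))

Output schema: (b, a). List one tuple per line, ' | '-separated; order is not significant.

Per-node cardinality:
  R → 6
  ρ[b/d](R) → 6
  R → 6
  σ[d<=7](R) → 4
  ρ[z/v](σ[d<=7](R)) → 4
  (ρ[b/d](R) ⋈[b=d] ρ[z/v](σ[d<=7](R))) → 6
  γ[b; MAX(d)→a]((ρ[b/d](R) ⋈[b=d] ρ[z/v](σ[d<=7](R)))) → 3

== RESULT ==
b | a
2 | 2
3 | 3
4 | 4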